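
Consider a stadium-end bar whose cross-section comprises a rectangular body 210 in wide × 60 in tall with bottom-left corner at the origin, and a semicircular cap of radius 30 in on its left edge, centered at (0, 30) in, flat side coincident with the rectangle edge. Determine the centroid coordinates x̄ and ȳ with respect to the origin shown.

rectangular body: A = 210 × 60 = 12600.00, centroid at (105.00, 30.00).
semicircular end: A = ½π·30² = 1413.72, centroid at (-12.73, 30.00).
ΣA = 14013.72 in², ΣAx̄ = 1305000.00 in³, ΣAȳ = 420411.50 in³.
x̄ = 1305000.00/14013.72 = 93.12 in; ȳ = 420411.50/14013.72 = 30.00 in.

x̄ = 93.12 in, ȳ = 30.00 in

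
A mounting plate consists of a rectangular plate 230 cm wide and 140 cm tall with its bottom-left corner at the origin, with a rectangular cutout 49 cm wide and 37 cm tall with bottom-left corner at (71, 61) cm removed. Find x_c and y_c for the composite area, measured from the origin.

x_c = 116.16 cm, y_c = 69.43 cm

plate: A = 230 × 140 = 32200.00, centroid at (115.00, 70.00).
hole: A = −(49 × 37) = -1813.00, centroid at (95.50, 79.50).
ΣA = 30387.00 cm², ΣAx_c = 3529858.50 cm³, ΣAy_c = 2109866.50 cm³.
x_c = 3529858.50/30387.00 = 116.16 cm; y_c = 2109866.50/30387.00 = 69.43 cm.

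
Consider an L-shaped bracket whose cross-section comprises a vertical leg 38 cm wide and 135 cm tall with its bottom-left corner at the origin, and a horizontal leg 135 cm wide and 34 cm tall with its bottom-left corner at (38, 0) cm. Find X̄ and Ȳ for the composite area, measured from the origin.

vertical leg: A = 38 × 135 = 5130.00, centroid at (19.00, 67.50).
horizontal leg: A = 135 × 34 = 4590.00, centroid at (105.50, 17.00).
ΣA = 9720.00 cm², ΣAX̄ = 581715.00 cm³, ΣAȲ = 424305.00 cm³.
X̄ = 581715.00/9720.00 = 59.85 cm; Ȳ = 424305.00/9720.00 = 43.65 cm.

X̄ = 59.85 cm, Ȳ = 43.65 cm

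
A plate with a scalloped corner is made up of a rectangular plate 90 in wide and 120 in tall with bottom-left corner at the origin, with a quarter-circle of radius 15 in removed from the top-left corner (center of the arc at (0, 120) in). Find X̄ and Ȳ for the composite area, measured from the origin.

X̄ = 45.64 in, Ȳ = 59.11 in

plate: A = 90 × 120 = 10800.00, centroid at (45.00, 60.00).
removed quarter-circle: A = −¼π·15² = -176.71, centroid at (6.37, 113.63).
ΣA = 10623.29 in², ΣAX̄ = 484875.00 in³, ΣAȲ = 627919.25 in³.
X̄ = 484875.00/10623.29 = 45.64 in; Ȳ = 627919.25/10623.29 = 59.11 in.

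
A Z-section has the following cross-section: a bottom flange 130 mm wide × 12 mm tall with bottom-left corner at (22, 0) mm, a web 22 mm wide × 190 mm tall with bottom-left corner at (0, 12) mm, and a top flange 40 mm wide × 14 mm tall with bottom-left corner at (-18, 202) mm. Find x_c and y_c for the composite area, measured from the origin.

bottom flange: A = 130 × 12 = 1560.00, centroid at (87.00, 6.00).
web: A = 22 × 190 = 4180.00, centroid at (11.00, 107.00).
top flange: A = 40 × 14 = 560.00, centroid at (2.00, 209.00).
ΣA = 6300.00 mm², ΣAx_c = 182820.00 mm³, ΣAy_c = 573660.00 mm³.
x_c = 182820.00/6300.00 = 29.02 mm; y_c = 573660.00/6300.00 = 91.06 mm.

x_c = 29.02 mm, y_c = 91.06 mm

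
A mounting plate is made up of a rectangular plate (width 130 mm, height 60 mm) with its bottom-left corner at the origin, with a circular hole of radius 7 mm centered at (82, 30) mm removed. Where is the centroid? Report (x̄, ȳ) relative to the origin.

Part | A | x̄ᵢ | ȳᵢ | A·x̄ᵢ | A·ȳᵢ
plate | 7800.00 | 65.00 | 30.00 | 507000.00 | 234000.00
hole | -153.94 | 82.00 | 30.00 | -12622.92 | -4618.14
Σ | 7646.06 |  |  | 494377.08 | 229381.86
x̄ = 494377.08 / 7646.06 = 64.66 mm
ȳ = 229381.86 / 7646.06 = 30.00 mm

x̄ = 64.66 mm, ȳ = 30.00 mm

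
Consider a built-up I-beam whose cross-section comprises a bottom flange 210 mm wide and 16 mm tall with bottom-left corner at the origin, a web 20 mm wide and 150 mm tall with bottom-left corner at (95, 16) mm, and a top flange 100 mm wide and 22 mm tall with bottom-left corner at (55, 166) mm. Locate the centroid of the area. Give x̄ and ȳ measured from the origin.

bottom flange: A = 210 × 16 = 3360.00, centroid at (105.00, 8.00).
web: A = 20 × 150 = 3000.00, centroid at (105.00, 91.00).
top flange: A = 100 × 22 = 2200.00, centroid at (105.00, 177.00).
ΣA = 8560.00 mm², ΣAx̄ = 898800.00 mm³, ΣAȳ = 689280.00 mm³.
x̄ = 898800.00/8560.00 = 105.00 mm; ȳ = 689280.00/8560.00 = 80.52 mm.

x̄ = 105.00 mm, ȳ = 80.52 mm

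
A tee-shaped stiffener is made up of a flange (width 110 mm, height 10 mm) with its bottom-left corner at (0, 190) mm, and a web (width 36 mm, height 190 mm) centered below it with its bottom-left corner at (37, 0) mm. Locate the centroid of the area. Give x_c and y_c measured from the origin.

x_c = 55.00 mm, y_c = 108.85 mm

web: A = 36 × 190 = 6840.00, centroid at (55.00, 95.00).
flange: A = 110 × 10 = 1100.00, centroid at (55.00, 195.00).
ΣA = 7940.00 mm²
ΣAx_c = (6840.00)(55.00) + (1100.00)(55.00) = 436700.00 mm³
ΣAy_c = (6840.00)(95.00) + (1100.00)(195.00) = 864300.00 mm³
x_c = 436700.00 / 7940.00 = 55.00 mm
y_c = 864300.00 / 7940.00 = 108.85 mm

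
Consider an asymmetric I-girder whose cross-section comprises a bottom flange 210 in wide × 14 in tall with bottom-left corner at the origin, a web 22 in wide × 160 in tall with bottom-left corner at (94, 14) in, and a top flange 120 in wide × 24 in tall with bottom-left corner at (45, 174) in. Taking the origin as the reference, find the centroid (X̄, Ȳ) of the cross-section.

bottom flange: A = 210 × 14 = 2940.00, centroid at (105.00, 7.00).
web: A = 22 × 160 = 3520.00, centroid at (105.00, 94.00).
top flange: A = 120 × 24 = 2880.00, centroid at (105.00, 186.00).
ΣA = 9340.00 in²
ΣAX̄ = (2940.00)(105.00) + (3520.00)(105.00) + (2880.00)(105.00) = 980700.00 in³
ΣAȲ = (2940.00)(7.00) + (3520.00)(94.00) + (2880.00)(186.00) = 887140.00 in³
X̄ = 980700.00 / 9340.00 = 105.00 in
Ȳ = 887140.00 / 9340.00 = 94.98 in

X̄ = 105.00 in, Ȳ = 94.98 in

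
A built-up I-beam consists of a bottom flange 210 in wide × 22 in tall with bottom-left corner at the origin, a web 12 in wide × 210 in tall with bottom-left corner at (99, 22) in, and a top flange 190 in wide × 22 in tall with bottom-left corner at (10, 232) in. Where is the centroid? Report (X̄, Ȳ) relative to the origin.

Part | A | x̄ᵢ | ȳᵢ | A·x̄ᵢ | A·ȳᵢ
bottom flange | 4620.00 | 105.00 | 11.00 | 485100.00 | 50820.00
web | 2520.00 | 105.00 | 127.00 | 264600.00 | 320040.00
top flange | 4180.00 | 105.00 | 243.00 | 438900.00 | 1015740.00
Σ | 11320.00 |  |  | 1188600.00 | 1386600.00
X̄ = 1188600.00 / 11320.00 = 105.00 in
Ȳ = 1386600.00 / 11320.00 = 122.49 in

X̄ = 105.00 in, Ȳ = 122.49 in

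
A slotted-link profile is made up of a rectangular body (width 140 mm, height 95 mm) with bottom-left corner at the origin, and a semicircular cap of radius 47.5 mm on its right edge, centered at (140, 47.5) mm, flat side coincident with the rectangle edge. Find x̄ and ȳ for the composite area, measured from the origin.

x̄ = 88.97 mm, ȳ = 47.50 mm

Part | A | x̄ᵢ | ȳᵢ | A·x̄ᵢ | A·ȳᵢ
rectangular body | 13300.00 | 70.00 | 47.50 | 931000.00 | 631750.00
semicircular end | 3544.11 | 160.16 | 47.50 | 567623.21 | 168345.19
Σ | 16844.11 |  |  | 1498623.21 | 800095.19
x̄ = 1498623.21 / 16844.11 = 88.97 mm
ȳ = 800095.19 / 16844.11 = 47.50 mm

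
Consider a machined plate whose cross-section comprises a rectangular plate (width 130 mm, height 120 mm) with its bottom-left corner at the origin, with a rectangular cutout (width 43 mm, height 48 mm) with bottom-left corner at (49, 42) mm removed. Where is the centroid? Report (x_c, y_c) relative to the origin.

x_c = 64.16 mm, y_c = 59.09 mm

plate: A = 130 × 120 = 15600.00, centroid at (65.00, 60.00).
hole: A = −(43 × 48) = -2064.00, centroid at (70.50, 66.00).
ΣA = 13536.00 mm², ΣAx_c = 868488.00 mm³, ΣAy_c = 799776.00 mm³.
x_c = 868488.00/13536.00 = 64.16 mm; y_c = 799776.00/13536.00 = 59.09 mm.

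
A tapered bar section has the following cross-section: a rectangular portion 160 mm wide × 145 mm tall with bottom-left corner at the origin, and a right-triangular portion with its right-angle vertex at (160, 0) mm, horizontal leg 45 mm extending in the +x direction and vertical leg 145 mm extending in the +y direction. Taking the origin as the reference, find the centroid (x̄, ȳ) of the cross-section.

x̄ = 91.71 mm, ȳ = 69.52 mm

rectangular portion: A = 160 × 145 = 23200.00, centroid at (80.00, 72.50).
triangular portion: A = ½·45·145 = 3262.50, centroid at (175.00, 48.33).
ΣA = 26462.50 mm², ΣAx̄ = 2426937.50 mm³, ΣAȳ = 1839687.50 mm³.
x̄ = 2426937.50/26462.50 = 91.71 mm; ȳ = 1839687.50/26462.50 = 69.52 mm.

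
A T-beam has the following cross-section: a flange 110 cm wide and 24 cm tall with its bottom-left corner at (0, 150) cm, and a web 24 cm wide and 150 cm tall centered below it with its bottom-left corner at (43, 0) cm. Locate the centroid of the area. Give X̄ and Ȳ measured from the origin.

X̄ = 55.00 cm, Ȳ = 111.81 cm

Part | A | x̄ᵢ | ȳᵢ | A·x̄ᵢ | A·ȳᵢ
web | 3600.00 | 55.00 | 75.00 | 198000.00 | 270000.00
flange | 2640.00 | 55.00 | 162.00 | 145200.00 | 427680.00
Σ | 6240.00 |  |  | 343200.00 | 697680.00
X̄ = 343200.00 / 6240.00 = 55.00 cm
Ȳ = 697680.00 / 6240.00 = 111.81 cm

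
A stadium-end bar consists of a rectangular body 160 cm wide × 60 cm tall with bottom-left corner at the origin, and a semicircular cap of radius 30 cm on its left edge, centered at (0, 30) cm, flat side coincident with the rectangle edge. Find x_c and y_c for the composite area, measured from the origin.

Part | A | x̄ᵢ | ȳᵢ | A·x̄ᵢ | A·ȳᵢ
rectangular body | 9600.00 | 80.00 | 30.00 | 768000.00 | 288000.00
semicircular end | 1413.72 | -12.73 | 30.00 | -18000.00 | 42411.50
Σ | 11013.72 |  |  | 750000.00 | 330411.50
x_c = 750000.00 / 11013.72 = 68.10 cm
y_c = 330411.50 / 11013.72 = 30.00 cm

x_c = 68.10 cm, y_c = 30.00 cm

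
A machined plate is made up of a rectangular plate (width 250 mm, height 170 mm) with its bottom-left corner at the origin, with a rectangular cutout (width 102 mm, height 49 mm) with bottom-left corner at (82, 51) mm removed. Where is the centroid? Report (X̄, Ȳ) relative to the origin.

X̄ = 123.93 mm, Ȳ = 86.27 mm

plate: A = 250 × 170 = 42500.00, centroid at (125.00, 85.00).
hole: A = −(102 × 49) = -4998.00, centroid at (133.00, 75.50).
ΣA = 37502.00 mm²
ΣAX̄ = (42500.00)(125.00) + (-4998.00)(133.00) = 4647766.00 mm³
ΣAȲ = (42500.00)(85.00) + (-4998.00)(75.50) = 3235151.00 mm³
X̄ = 4647766.00 / 37502.00 = 123.93 mm
Ȳ = 3235151.00 / 37502.00 = 86.27 mm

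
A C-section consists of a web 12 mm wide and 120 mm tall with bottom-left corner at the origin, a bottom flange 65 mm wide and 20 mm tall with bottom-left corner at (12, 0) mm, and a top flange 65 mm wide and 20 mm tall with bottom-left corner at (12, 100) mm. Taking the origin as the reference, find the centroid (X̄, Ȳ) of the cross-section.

X̄ = 30.78 mm, Ȳ = 60.00 mm

Part | A | x̄ᵢ | ȳᵢ | A·x̄ᵢ | A·ȳᵢ
web | 1440.00 | 6.00 | 60.00 | 8640.00 | 86400.00
bottom flange | 1300.00 | 44.50 | 10.00 | 57850.00 | 13000.00
top flange | 1300.00 | 44.50 | 110.00 | 57850.00 | 143000.00
Σ | 4040.00 |  |  | 124340.00 | 242400.00
X̄ = 124340.00 / 4040.00 = 30.78 mm
Ȳ = 242400.00 / 4040.00 = 60.00 mm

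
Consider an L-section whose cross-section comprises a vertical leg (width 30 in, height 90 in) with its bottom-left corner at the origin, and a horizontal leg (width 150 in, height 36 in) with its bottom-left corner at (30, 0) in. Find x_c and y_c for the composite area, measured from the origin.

vertical leg: A = 30 × 90 = 2700.00, centroid at (15.00, 45.00).
horizontal leg: A = 150 × 36 = 5400.00, centroid at (105.00, 18.00).
ΣA = 8100.00 in², ΣAx_c = 607500.00 in³, ΣAy_c = 218700.00 in³.
x_c = 607500.00/8100.00 = 75.00 in; y_c = 218700.00/8100.00 = 27.00 in.

x_c = 75.00 in, y_c = 27.00 in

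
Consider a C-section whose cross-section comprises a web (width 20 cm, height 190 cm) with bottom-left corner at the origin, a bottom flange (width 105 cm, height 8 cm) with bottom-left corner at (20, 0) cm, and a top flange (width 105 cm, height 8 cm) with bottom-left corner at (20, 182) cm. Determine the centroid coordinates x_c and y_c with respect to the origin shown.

Part | A | x̄ᵢ | ȳᵢ | A·x̄ᵢ | A·ȳᵢ
web | 3800.00 | 10.00 | 95.00 | 38000.00 | 361000.00
bottom flange | 840.00 | 72.50 | 4.00 | 60900.00 | 3360.00
top flange | 840.00 | 72.50 | 186.00 | 60900.00 | 156240.00
Σ | 5480.00 |  |  | 159800.00 | 520600.00
x_c = 159800.00 / 5480.00 = 29.16 cm
y_c = 520600.00 / 5480.00 = 95.00 cm

x_c = 29.16 cm, y_c = 95.00 cm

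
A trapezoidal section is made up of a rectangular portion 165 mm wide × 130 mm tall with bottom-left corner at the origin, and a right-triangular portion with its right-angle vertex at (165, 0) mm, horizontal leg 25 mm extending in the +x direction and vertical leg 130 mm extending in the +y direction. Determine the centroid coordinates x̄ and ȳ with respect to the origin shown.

rectangular portion: A = 165 × 130 = 21450.00, centroid at (82.50, 65.00).
triangular portion: A = ½·25·130 = 1625.00, centroid at (173.33, 43.33).
ΣA = 23075.00 mm², ΣAx̄ = 2051291.67 mm³, ΣAȳ = 1464666.67 mm³.
x̄ = 2051291.67/23075.00 = 88.90 mm; ȳ = 1464666.67/23075.00 = 63.47 mm.

x̄ = 88.90 mm, ȳ = 63.47 mm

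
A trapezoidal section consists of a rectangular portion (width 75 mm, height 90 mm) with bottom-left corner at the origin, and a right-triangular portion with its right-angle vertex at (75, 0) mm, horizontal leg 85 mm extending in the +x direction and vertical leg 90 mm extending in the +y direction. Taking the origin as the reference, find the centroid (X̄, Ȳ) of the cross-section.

X̄ = 61.31 mm, Ȳ = 39.57 mm

Part | A | x̄ᵢ | ȳᵢ | A·x̄ᵢ | A·ȳᵢ
rectangular portion | 6750.00 | 37.50 | 45.00 | 253125.00 | 303750.00
triangular portion | 3825.00 | 103.33 | 30.00 | 395250.00 | 114750.00
Σ | 10575.00 |  |  | 648375.00 | 418500.00
X̄ = 648375.00 / 10575.00 = 61.31 mm
Ȳ = 418500.00 / 10575.00 = 39.57 mm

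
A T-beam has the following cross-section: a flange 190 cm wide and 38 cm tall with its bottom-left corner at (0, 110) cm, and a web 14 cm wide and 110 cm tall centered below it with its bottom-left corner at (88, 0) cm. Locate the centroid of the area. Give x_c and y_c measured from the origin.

web: A = 14 × 110 = 1540.00, centroid at (95.00, 55.00).
flange: A = 190 × 38 = 7220.00, centroid at (95.00, 129.00).
ΣA = 8760.00 cm², ΣAx_c = 832200.00 cm³, ΣAy_c = 1016080.00 cm³.
x_c = 832200.00/8760.00 = 95.00 cm; y_c = 1016080.00/8760.00 = 115.99 cm.

x_c = 95.00 cm, y_c = 115.99 cm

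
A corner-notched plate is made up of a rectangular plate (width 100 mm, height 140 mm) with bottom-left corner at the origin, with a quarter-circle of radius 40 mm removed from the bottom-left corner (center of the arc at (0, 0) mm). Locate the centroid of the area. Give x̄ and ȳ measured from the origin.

x̄ = 53.26 mm, ȳ = 75.23 mm

Part | A | x̄ᵢ | ȳᵢ | A·x̄ᵢ | A·ȳᵢ
plate | 14000.00 | 50.00 | 70.00 | 700000.00 | 980000.00
removed quarter-circle | -1256.64 | 16.98 | 16.98 | -21333.33 | -21333.33
Σ | 12743.36 |  |  | 678666.67 | 958666.67
x̄ = 678666.67 / 12743.36 = 53.26 mm
ȳ = 958666.67 / 12743.36 = 75.23 mm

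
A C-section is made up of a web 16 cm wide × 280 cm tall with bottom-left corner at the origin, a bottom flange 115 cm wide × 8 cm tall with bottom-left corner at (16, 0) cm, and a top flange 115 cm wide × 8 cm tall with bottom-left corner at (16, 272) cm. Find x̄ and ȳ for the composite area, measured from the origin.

web: A = 16 × 280 = 4480.00, centroid at (8.00, 140.00).
bottom flange: A = 115 × 8 = 920.00, centroid at (73.50, 4.00).
top flange: A = 115 × 8 = 920.00, centroid at (73.50, 276.00).
ΣA = 6320.00 cm², ΣAx̄ = 171080.00 cm³, ΣAȳ = 884800.00 cm³.
x̄ = 171080.00/6320.00 = 27.07 cm; ȳ = 884800.00/6320.00 = 140.00 cm.

x̄ = 27.07 cm, ȳ = 140.00 cm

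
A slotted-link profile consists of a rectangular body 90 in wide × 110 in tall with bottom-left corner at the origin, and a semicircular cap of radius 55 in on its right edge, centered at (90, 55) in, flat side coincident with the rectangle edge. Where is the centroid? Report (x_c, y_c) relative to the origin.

x_c = 67.16 in, y_c = 55.00 in

rectangular body: A = 90 × 110 = 9900.00, centroid at (45.00, 55.00).
semicircular end: A = ½π·55² = 4751.66, centroid at (113.34, 55.00).
ΣA = 14651.66 in²
ΣAx_c = (9900.00)(45.00) + (4751.66)(113.34) = 984065.97 in³
ΣAy_c = (9900.00)(55.00) + (4751.66)(55.00) = 805841.24 in³
x_c = 984065.97 / 14651.66 = 67.16 in
y_c = 805841.24 / 14651.66 = 55.00 in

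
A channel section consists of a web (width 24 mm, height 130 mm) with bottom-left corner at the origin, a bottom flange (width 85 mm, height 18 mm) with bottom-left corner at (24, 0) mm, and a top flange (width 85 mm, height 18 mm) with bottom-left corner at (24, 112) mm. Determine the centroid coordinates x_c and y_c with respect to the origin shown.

x_c = 38.99 mm, y_c = 65.00 mm

Part | A | x̄ᵢ | ȳᵢ | A·x̄ᵢ | A·ȳᵢ
web | 3120.00 | 12.00 | 65.00 | 37440.00 | 202800.00
bottom flange | 1530.00 | 66.50 | 9.00 | 101745.00 | 13770.00
top flange | 1530.00 | 66.50 | 121.00 | 101745.00 | 185130.00
Σ | 6180.00 |  |  | 240930.00 | 401700.00
x_c = 240930.00 / 6180.00 = 38.99 mm
y_c = 401700.00 / 6180.00 = 65.00 mm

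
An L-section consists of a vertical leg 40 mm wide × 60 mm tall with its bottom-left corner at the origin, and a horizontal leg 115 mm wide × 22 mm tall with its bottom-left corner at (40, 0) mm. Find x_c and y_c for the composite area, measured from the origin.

vertical leg: A = 40 × 60 = 2400.00, centroid at (20.00, 30.00).
horizontal leg: A = 115 × 22 = 2530.00, centroid at (97.50, 11.00).
ΣA = 4930.00 mm²
ΣAx_c = (2400.00)(20.00) + (2530.00)(97.50) = 294675.00 mm³
ΣAy_c = (2400.00)(30.00) + (2530.00)(11.00) = 99830.00 mm³
x_c = 294675.00 / 4930.00 = 59.77 mm
y_c = 99830.00 / 4930.00 = 20.25 mm

x_c = 59.77 mm, y_c = 20.25 mm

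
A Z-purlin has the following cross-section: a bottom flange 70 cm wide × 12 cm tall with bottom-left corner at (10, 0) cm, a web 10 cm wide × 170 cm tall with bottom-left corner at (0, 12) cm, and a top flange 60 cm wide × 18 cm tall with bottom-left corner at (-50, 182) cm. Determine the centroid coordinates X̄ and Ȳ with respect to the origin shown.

bottom flange: A = 70 × 12 = 840.00, centroid at (45.00, 6.00).
web: A = 10 × 170 = 1700.00, centroid at (5.00, 97.00).
top flange: A = 60 × 18 = 1080.00, centroid at (-20.00, 191.00).
ΣA = 3620.00 cm²
ΣAX̄ = (840.00)(45.00) + (1700.00)(5.00) + (1080.00)(-20.00) = 24700.00 cm³
ΣAȲ = (840.00)(6.00) + (1700.00)(97.00) + (1080.00)(191.00) = 376220.00 cm³
X̄ = 24700.00 / 3620.00 = 6.82 cm
Ȳ = 376220.00 / 3620.00 = 103.93 cm

X̄ = 6.82 cm, Ȳ = 103.93 cm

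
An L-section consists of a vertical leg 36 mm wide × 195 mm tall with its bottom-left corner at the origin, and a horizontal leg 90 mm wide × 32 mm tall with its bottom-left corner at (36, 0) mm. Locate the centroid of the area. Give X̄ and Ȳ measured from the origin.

vertical leg: A = 36 × 195 = 7020.00, centroid at (18.00, 97.50).
horizontal leg: A = 90 × 32 = 2880.00, centroid at (81.00, 16.00).
ΣA = 9900.00 mm²
ΣAX̄ = (7020.00)(18.00) + (2880.00)(81.00) = 359640.00 mm³
ΣAȲ = (7020.00)(97.50) + (2880.00)(16.00) = 730530.00 mm³
X̄ = 359640.00 / 9900.00 = 36.33 mm
Ȳ = 730530.00 / 9900.00 = 73.79 mm

X̄ = 36.33 mm, Ȳ = 73.79 mm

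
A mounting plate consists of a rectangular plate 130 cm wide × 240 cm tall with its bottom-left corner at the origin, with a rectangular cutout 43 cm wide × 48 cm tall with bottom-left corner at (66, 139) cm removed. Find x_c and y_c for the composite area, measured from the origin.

x_c = 63.41 cm, y_c = 116.95 cm

plate: A = 130 × 240 = 31200.00, centroid at (65.00, 120.00).
hole: A = −(43 × 48) = -2064.00, centroid at (87.50, 163.00).
ΣA = 29136.00 cm², ΣAx_c = 1847400.00 cm³, ΣAy_c = 3407568.00 cm³.
x_c = 1847400.00/29136.00 = 63.41 cm; y_c = 3407568.00/29136.00 = 116.95 cm.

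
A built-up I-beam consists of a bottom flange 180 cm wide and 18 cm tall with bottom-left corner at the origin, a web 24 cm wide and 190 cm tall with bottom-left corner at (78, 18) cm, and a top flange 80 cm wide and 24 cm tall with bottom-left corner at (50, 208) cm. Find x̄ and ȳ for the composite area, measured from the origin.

x̄ = 90.00 cm, ȳ = 99.47 cm

bottom flange: A = 180 × 18 = 3240.00, centroid at (90.00, 9.00).
web: A = 24 × 190 = 4560.00, centroid at (90.00, 113.00).
top flange: A = 80 × 24 = 1920.00, centroid at (90.00, 220.00).
ΣA = 9720.00 cm²
ΣAx̄ = (3240.00)(90.00) + (4560.00)(90.00) + (1920.00)(90.00) = 874800.00 cm³
ΣAȳ = (3240.00)(9.00) + (4560.00)(113.00) + (1920.00)(220.00) = 966840.00 cm³
x̄ = 874800.00 / 9720.00 = 90.00 cm
ȳ = 966840.00 / 9720.00 = 99.47 cm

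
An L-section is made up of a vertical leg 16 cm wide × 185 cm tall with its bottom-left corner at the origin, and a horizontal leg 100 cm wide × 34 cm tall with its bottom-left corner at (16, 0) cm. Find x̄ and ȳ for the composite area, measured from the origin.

x̄ = 39.01 cm, ȳ = 52.14 cm

Part | A | x̄ᵢ | ȳᵢ | A·x̄ᵢ | A·ȳᵢ
vertical leg | 2960.00 | 8.00 | 92.50 | 23680.00 | 273800.00
horizontal leg | 3400.00 | 66.00 | 17.00 | 224400.00 | 57800.00
Σ | 6360.00 |  |  | 248080.00 | 331600.00
x̄ = 248080.00 / 6360.00 = 39.01 cm
ȳ = 331600.00 / 6360.00 = 52.14 cm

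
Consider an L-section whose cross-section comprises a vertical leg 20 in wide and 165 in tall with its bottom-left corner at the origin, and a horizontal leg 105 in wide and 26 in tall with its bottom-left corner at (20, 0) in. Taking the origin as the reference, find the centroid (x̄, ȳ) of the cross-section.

x̄ = 38.30 in, ȳ = 51.03 in

vertical leg: A = 20 × 165 = 3300.00, centroid at (10.00, 82.50).
horizontal leg: A = 105 × 26 = 2730.00, centroid at (72.50, 13.00).
ΣA = 6030.00 in²
ΣAx̄ = (3300.00)(10.00) + (2730.00)(72.50) = 230925.00 in³
ΣAȳ = (3300.00)(82.50) + (2730.00)(13.00) = 307740.00 in³
x̄ = 230925.00 / 6030.00 = 38.30 in
ȳ = 307740.00 / 6030.00 = 51.03 in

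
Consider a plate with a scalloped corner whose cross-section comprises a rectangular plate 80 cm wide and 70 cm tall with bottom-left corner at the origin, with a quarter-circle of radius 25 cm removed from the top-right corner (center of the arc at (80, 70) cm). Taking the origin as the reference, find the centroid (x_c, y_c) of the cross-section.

x_c = 37.18 cm, y_c = 32.66 cm

plate: A = 80 × 70 = 5600.00, centroid at (40.00, 35.00).
removed quarter-circle: A = −¼π·25² = -490.87, centroid at (69.39, 59.39).
ΣA = 5109.13 cm², ΣAx_c = 189938.43 cm³, ΣAy_c = 166847.16 cm³.
x_c = 189938.43/5109.13 = 37.18 cm; y_c = 166847.16/5109.13 = 32.66 cm.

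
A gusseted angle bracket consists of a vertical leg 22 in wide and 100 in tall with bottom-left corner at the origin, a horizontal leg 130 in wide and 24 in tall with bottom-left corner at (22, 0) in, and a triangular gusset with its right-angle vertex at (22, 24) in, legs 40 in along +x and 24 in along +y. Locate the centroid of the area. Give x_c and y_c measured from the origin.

Part | A | x̄ᵢ | ȳᵢ | A·x̄ᵢ | A·ȳᵢ
vertical leg | 2200.00 | 11.00 | 50.00 | 24200.00 | 110000.00
horizontal leg | 3120.00 | 87.00 | 12.00 | 271440.00 | 37440.00
gusset | 480.00 | 35.33 | 32.00 | 16960.00 | 15360.00
Σ | 5800.00 |  |  | 312600.00 | 162800.00
x_c = 312600.00 / 5800.00 = 53.90 in
y_c = 162800.00 / 5800.00 = 28.07 in

x_c = 53.90 in, y_c = 28.07 in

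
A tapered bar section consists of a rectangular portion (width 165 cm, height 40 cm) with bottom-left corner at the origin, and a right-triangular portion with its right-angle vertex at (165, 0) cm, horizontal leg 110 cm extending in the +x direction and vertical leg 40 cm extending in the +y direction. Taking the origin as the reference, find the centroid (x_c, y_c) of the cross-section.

rectangular portion: A = 165 × 40 = 6600.00, centroid at (82.50, 20.00).
triangular portion: A = ½·110·40 = 2200.00, centroid at (201.67, 13.33).
ΣA = 8800.00 cm², ΣAx_c = 988166.67 cm³, ΣAy_c = 161333.33 cm³.
x_c = 988166.67/8800.00 = 112.29 cm; y_c = 161333.33/8800.00 = 18.33 cm.

x_c = 112.29 cm, y_c = 18.33 cm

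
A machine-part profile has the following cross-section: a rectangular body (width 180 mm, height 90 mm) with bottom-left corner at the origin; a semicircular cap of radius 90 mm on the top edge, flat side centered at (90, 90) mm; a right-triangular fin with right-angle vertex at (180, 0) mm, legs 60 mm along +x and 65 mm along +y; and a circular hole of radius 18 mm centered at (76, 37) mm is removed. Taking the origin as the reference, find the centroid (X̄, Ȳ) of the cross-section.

X̄ = 97.66 mm, Ȳ = 79.20 mm

rectangular body: A = 180 × 90 = 16200.00, centroid at (90.00, 45.00).
semicircular top: A = ½π·90² = 12723.45, centroid at (90.00, 128.20).
triangular fin: A = ½·60·65 = 1950.00, centroid at (200.00, 21.67).
hole: A = −π·18² = -1017.88, centroid at (76.00, 37.00).
ΣA = 29855.57 mm²
ΣAX̄ = (16200.00)(90.00) + (12723.45)(90.00) + (1950.00)(200.00) + (-1017.88)(76.00) = 2915751.94 mm³
ΣAȲ = (16200.00)(45.00) + (12723.45)(128.20) + (1950.00)(21.67) + (-1017.88)(37.00) = 2364699.11 mm³
X̄ = 2915751.94 / 29855.57 = 97.66 mm
Ȳ = 2364699.11 / 29855.57 = 79.20 mm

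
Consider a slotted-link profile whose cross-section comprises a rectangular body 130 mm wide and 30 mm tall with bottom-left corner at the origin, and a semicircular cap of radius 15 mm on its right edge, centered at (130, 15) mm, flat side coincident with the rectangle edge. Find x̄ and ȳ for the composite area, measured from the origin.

rectangular body: A = 130 × 30 = 3900.00, centroid at (65.00, 15.00).
semicircular end: A = ½π·15² = 353.43, centroid at (136.37, 15.00).
ΣA = 4253.43 mm²
ΣAx̄ = (3900.00)(65.00) + (353.43)(136.37) = 301695.79 mm³
ΣAȳ = (3900.00)(15.00) + (353.43)(15.00) = 63801.44 mm³
x̄ = 301695.79 / 4253.43 = 70.93 mm
ȳ = 63801.44 / 4253.43 = 15.00 mm

x̄ = 70.93 mm, ȳ = 15.00 mm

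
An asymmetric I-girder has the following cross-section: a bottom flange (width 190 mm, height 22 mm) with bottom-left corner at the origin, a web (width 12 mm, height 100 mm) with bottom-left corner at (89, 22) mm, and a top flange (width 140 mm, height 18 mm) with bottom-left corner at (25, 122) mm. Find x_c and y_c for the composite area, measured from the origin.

Part | A | x̄ᵢ | ȳᵢ | A·x̄ᵢ | A·ȳᵢ
bottom flange | 4180.00 | 95.00 | 11.00 | 397100.00 | 45980.00
web | 1200.00 | 95.00 | 72.00 | 114000.00 | 86400.00
top flange | 2520.00 | 95.00 | 131.00 | 239400.00 | 330120.00
Σ | 7900.00 |  |  | 750500.00 | 462500.00
x_c = 750500.00 / 7900.00 = 95.00 mm
y_c = 462500.00 / 7900.00 = 58.54 mm

x_c = 95.00 mm, y_c = 58.54 mm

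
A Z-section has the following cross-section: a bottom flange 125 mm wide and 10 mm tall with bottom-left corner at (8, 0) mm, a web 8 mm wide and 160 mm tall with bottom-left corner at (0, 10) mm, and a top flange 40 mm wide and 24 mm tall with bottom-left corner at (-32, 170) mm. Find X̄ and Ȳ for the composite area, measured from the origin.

bottom flange: A = 125 × 10 = 1250.00, centroid at (70.50, 5.00).
web: A = 8 × 160 = 1280.00, centroid at (4.00, 90.00).
top flange: A = 40 × 24 = 960.00, centroid at (-12.00, 182.00).
ΣA = 3490.00 mm²
ΣAX̄ = (1250.00)(70.50) + (1280.00)(4.00) + (960.00)(-12.00) = 81725.00 mm³
ΣAȲ = (1250.00)(5.00) + (1280.00)(90.00) + (960.00)(182.00) = 296170.00 mm³
X̄ = 81725.00 / 3490.00 = 23.42 mm
Ȳ = 296170.00 / 3490.00 = 84.86 mm

X̄ = 23.42 mm, Ȳ = 84.86 mm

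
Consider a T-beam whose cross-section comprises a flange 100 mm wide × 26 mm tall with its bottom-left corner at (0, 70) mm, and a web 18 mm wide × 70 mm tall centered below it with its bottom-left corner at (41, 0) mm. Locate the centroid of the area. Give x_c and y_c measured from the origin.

x_c = 50.00 mm, y_c = 67.33 mm

web: A = 18 × 70 = 1260.00, centroid at (50.00, 35.00).
flange: A = 100 × 26 = 2600.00, centroid at (50.00, 83.00).
ΣA = 3860.00 mm², ΣAx_c = 193000.00 mm³, ΣAy_c = 259900.00 mm³.
x_c = 193000.00/3860.00 = 50.00 mm; y_c = 259900.00/3860.00 = 67.33 mm.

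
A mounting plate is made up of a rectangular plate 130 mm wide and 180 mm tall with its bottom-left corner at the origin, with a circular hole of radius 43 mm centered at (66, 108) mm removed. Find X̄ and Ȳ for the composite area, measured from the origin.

X̄ = 64.67 mm, Ȳ = 84.06 mm

plate: A = 130 × 180 = 23400.00, centroid at (65.00, 90.00).
hole: A = −π·43² = -5808.80, centroid at (66.00, 108.00).
ΣA = 17591.20 mm²
ΣAX̄ = (23400.00)(65.00) + (-5808.80)(66.00) = 1137618.88 mm³
ΣAȲ = (23400.00)(90.00) + (-5808.80)(108.00) = 1478649.08 mm³
X̄ = 1137618.88 / 17591.20 = 64.67 mm
Ȳ = 1478649.08 / 17591.20 = 84.06 mm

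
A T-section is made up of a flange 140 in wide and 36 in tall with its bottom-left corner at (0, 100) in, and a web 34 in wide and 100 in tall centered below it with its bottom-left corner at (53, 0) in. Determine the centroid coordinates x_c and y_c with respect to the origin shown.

x_c = 70.00 in, y_c = 90.61 in

Part | A | x̄ᵢ | ȳᵢ | A·x̄ᵢ | A·ȳᵢ
web | 3400.00 | 70.00 | 50.00 | 238000.00 | 170000.00
flange | 5040.00 | 70.00 | 118.00 | 352800.00 | 594720.00
Σ | 8440.00 |  |  | 590800.00 | 764720.00
x_c = 590800.00 / 8440.00 = 70.00 in
y_c = 764720.00 / 8440.00 = 90.61 in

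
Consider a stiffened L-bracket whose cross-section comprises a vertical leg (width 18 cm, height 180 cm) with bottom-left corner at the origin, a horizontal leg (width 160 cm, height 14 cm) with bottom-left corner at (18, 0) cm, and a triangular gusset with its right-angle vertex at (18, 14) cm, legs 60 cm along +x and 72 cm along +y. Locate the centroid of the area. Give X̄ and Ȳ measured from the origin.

X̄ = 43.29 cm, Ȳ = 50.96 cm

vertical leg: A = 18 × 180 = 3240.00, centroid at (9.00, 90.00).
horizontal leg: A = 160 × 14 = 2240.00, centroid at (98.00, 7.00).
gusset: A = ½·60·72 = 2160.00, centroid at (38.00, 38.00).
ΣA = 7640.00 cm²
ΣAX̄ = (3240.00)(9.00) + (2240.00)(98.00) + (2160.00)(38.00) = 330760.00 cm³
ΣAȲ = (3240.00)(90.00) + (2240.00)(7.00) + (2160.00)(38.00) = 389360.00 cm³
X̄ = 330760.00 / 7640.00 = 43.29 cm
Ȳ = 389360.00 / 7640.00 = 50.96 cm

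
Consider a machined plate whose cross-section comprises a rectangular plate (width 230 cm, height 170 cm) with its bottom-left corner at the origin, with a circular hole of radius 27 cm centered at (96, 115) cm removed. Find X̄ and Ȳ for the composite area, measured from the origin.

X̄ = 116.18 cm, Ȳ = 83.13 cm

plate: A = 230 × 170 = 39100.00, centroid at (115.00, 85.00).
hole: A = −π·27² = -2290.22, centroid at (96.00, 115.00).
ΣA = 36809.78 cm²
ΣAX̄ = (39100.00)(115.00) + (-2290.22)(96.00) = 4276638.78 cm³
ΣAȲ = (39100.00)(85.00) + (-2290.22)(115.00) = 3060124.58 cm³
X̄ = 4276638.78 / 36809.78 = 116.18 cm
Ȳ = 3060124.58 / 36809.78 = 83.13 cm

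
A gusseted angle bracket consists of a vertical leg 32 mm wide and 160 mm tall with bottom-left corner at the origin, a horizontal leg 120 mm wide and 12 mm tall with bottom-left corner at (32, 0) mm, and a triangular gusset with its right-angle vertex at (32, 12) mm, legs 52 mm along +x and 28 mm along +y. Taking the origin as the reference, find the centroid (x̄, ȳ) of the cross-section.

vertical leg: A = 32 × 160 = 5120.00, centroid at (16.00, 80.00).
horizontal leg: A = 120 × 12 = 1440.00, centroid at (92.00, 6.00).
gusset: A = ½·52·28 = 728.00, centroid at (49.33, 21.33).
ΣA = 7288.00 mm², ΣAx̄ = 250314.67 mm³, ΣAȳ = 433770.67 mm³.
x̄ = 250314.67/7288.00 = 34.35 mm; ȳ = 433770.67/7288.00 = 59.52 mm.

x̄ = 34.35 mm, ȳ = 59.52 mm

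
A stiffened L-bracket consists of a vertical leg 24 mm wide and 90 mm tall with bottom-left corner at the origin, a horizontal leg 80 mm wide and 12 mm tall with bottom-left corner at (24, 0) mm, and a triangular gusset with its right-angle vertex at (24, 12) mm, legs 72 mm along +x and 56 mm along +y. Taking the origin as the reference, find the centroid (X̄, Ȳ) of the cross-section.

X̄ = 35.85 mm, Ȳ = 32.08 mm

Part | A | x̄ᵢ | ȳᵢ | A·x̄ᵢ | A·ȳᵢ
vertical leg | 2160.00 | 12.00 | 45.00 | 25920.00 | 97200.00
horizontal leg | 960.00 | 64.00 | 6.00 | 61440.00 | 5760.00
gusset | 2016.00 | 48.00 | 30.67 | 96768.00 | 61824.00
Σ | 5136.00 |  |  | 184128.00 | 164784.00
X̄ = 184128.00 / 5136.00 = 35.85 mm
Ȳ = 164784.00 / 5136.00 = 32.08 mm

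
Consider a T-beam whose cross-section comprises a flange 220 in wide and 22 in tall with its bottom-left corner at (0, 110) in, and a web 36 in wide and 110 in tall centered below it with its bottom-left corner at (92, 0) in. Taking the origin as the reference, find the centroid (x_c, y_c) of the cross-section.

Part | A | x̄ᵢ | ȳᵢ | A·x̄ᵢ | A·ȳᵢ
web | 3960.00 | 110.00 | 55.00 | 435600.00 | 217800.00
flange | 4840.00 | 110.00 | 121.00 | 532400.00 | 585640.00
Σ | 8800.00 |  |  | 968000.00 | 803440.00
x_c = 968000.00 / 8800.00 = 110.00 in
y_c = 803440.00 / 8800.00 = 91.30 in

x_c = 110.00 in, y_c = 91.30 in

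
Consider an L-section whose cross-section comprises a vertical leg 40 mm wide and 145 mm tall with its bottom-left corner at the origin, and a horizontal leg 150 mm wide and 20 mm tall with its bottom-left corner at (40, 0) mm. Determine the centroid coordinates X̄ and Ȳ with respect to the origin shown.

vertical leg: A = 40 × 145 = 5800.00, centroid at (20.00, 72.50).
horizontal leg: A = 150 × 20 = 3000.00, centroid at (115.00, 10.00).
ΣA = 8800.00 mm², ΣAX̄ = 461000.00 mm³, ΣAȲ = 450500.00 mm³.
X̄ = 461000.00/8800.00 = 52.39 mm; Ȳ = 450500.00/8800.00 = 51.19 mm.

X̄ = 52.39 mm, Ȳ = 51.19 mm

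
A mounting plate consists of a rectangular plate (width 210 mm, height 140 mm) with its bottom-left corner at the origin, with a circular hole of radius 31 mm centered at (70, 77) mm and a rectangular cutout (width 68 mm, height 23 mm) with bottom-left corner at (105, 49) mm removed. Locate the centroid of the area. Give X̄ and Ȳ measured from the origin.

X̄ = 107.12 mm, Ȳ = 69.75 mm

Part | A | x̄ᵢ | ȳᵢ | A·x̄ᵢ | A·ȳᵢ
plate | 29400.00 | 105.00 | 70.00 | 3087000.00 | 2058000.00
hole 1 | -3019.07 | 70.00 | 77.00 | -211334.94 | -232468.43
hole 2 | -1564.00 | 139.00 | 60.50 | -217396.00 | -94622.00
Σ | 24816.93 |  |  | 2658269.06 | 1730909.57
X̄ = 2658269.06 / 24816.93 = 107.12 mm
Ȳ = 1730909.57 / 24816.93 = 69.75 mm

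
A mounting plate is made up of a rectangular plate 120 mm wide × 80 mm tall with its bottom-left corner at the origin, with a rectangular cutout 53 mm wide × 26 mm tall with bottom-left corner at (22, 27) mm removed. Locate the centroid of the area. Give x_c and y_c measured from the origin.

x_c = 61.93 mm, y_c = 40.00 mm

plate: A = 120 × 80 = 9600.00, centroid at (60.00, 40.00).
hole: A = −(53 × 26) = -1378.00, centroid at (48.50, 40.00).
ΣA = 8222.00 mm²
ΣAx_c = (9600.00)(60.00) + (-1378.00)(48.50) = 509167.00 mm³
ΣAy_c = (9600.00)(40.00) + (-1378.00)(40.00) = 328880.00 mm³
x_c = 509167.00 / 8222.00 = 61.93 mm
y_c = 328880.00 / 8222.00 = 40.00 mm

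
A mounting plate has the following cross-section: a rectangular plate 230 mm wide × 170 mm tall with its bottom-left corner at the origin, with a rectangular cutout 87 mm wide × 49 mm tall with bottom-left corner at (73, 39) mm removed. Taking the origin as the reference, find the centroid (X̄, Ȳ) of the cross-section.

plate: A = 230 × 170 = 39100.00, centroid at (115.00, 85.00).
hole: A = −(87 × 49) = -4263.00, centroid at (116.50, 63.50).
ΣA = 34837.00 mm²
ΣAX̄ = (39100.00)(115.00) + (-4263.00)(116.50) = 3999860.50 mm³
ΣAȲ = (39100.00)(85.00) + (-4263.00)(63.50) = 3052799.50 mm³
X̄ = 3999860.50 / 34837.00 = 114.82 mm
Ȳ = 3052799.50 / 34837.00 = 87.63 mm

X̄ = 114.82 mm, Ȳ = 87.63 mm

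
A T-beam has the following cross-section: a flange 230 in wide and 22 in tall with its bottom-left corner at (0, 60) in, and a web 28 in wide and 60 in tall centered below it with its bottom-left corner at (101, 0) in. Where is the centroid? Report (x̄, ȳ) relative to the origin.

x̄ = 115.00 in, ȳ = 60.78 in

web: A = 28 × 60 = 1680.00, centroid at (115.00, 30.00).
flange: A = 230 × 22 = 5060.00, centroid at (115.00, 71.00).
ΣA = 6740.00 in², ΣAx̄ = 775100.00 in³, ΣAȳ = 409660.00 in³.
x̄ = 775100.00/6740.00 = 115.00 in; ȳ = 409660.00/6740.00 = 60.78 in.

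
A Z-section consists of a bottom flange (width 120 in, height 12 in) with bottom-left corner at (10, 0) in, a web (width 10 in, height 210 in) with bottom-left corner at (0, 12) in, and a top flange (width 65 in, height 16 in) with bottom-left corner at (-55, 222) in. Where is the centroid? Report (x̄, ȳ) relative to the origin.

bottom flange: A = 120 × 12 = 1440.00, centroid at (70.00, 6.00).
web: A = 10 × 210 = 2100.00, centroid at (5.00, 117.00).
top flange: A = 65 × 16 = 1040.00, centroid at (-22.50, 230.00).
ΣA = 4580.00 in²
ΣAx̄ = (1440.00)(70.00) + (2100.00)(5.00) + (1040.00)(-22.50) = 87900.00 in³
ΣAȳ = (1440.00)(6.00) + (2100.00)(117.00) + (1040.00)(230.00) = 493540.00 in³
x̄ = 87900.00 / 4580.00 = 19.19 in
ȳ = 493540.00 / 4580.00 = 107.76 in

x̄ = 19.19 in, ȳ = 107.76 in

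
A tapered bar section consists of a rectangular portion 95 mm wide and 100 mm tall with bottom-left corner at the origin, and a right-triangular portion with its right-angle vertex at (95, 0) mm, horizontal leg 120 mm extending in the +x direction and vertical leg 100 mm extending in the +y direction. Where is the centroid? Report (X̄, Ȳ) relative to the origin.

X̄ = 81.37 mm, Ȳ = 43.55 mm

rectangular portion: A = 95 × 100 = 9500.00, centroid at (47.50, 50.00).
triangular portion: A = ½·120·100 = 6000.00, centroid at (135.00, 33.33).
ΣA = 15500.00 mm²
ΣAX̄ = (9500.00)(47.50) + (6000.00)(135.00) = 1261250.00 mm³
ΣAȲ = (9500.00)(50.00) + (6000.00)(33.33) = 675000.00 mm³
X̄ = 1261250.00 / 15500.00 = 81.37 mm
Ȳ = 675000.00 / 15500.00 = 43.55 mm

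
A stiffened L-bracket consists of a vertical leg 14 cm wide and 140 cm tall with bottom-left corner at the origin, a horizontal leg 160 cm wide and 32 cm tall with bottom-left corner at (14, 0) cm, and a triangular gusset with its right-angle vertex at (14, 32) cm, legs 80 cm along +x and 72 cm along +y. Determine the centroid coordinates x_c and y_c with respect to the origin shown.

x_c = 61.46 cm, y_c = 38.19 cm

vertical leg: A = 14 × 140 = 1960.00, centroid at (7.00, 70.00).
horizontal leg: A = 160 × 32 = 5120.00, centroid at (94.00, 16.00).
gusset: A = ½·80·72 = 2880.00, centroid at (40.67, 56.00).
ΣA = 9960.00 cm²
ΣAx_c = (1960.00)(7.00) + (5120.00)(94.00) + (2880.00)(40.67) = 612120.00 cm³
ΣAy_c = (1960.00)(70.00) + (5120.00)(16.00) + (2880.00)(56.00) = 380400.00 cm³
x_c = 612120.00 / 9960.00 = 61.46 cm
y_c = 380400.00 / 9960.00 = 38.19 cm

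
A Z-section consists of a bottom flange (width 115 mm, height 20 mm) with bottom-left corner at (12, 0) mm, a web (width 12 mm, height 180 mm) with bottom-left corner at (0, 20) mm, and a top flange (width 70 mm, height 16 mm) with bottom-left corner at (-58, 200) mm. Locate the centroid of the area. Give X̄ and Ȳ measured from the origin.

X̄ = 26.35 mm, Ȳ = 88.45 mm

bottom flange: A = 115 × 20 = 2300.00, centroid at (69.50, 10.00).
web: A = 12 × 180 = 2160.00, centroid at (6.00, 110.00).
top flange: A = 70 × 16 = 1120.00, centroid at (-23.00, 208.00).
ΣA = 5580.00 mm²
ΣAX̄ = (2300.00)(69.50) + (2160.00)(6.00) + (1120.00)(-23.00) = 147050.00 mm³
ΣAȲ = (2300.00)(10.00) + (2160.00)(110.00) + (1120.00)(208.00) = 493560.00 mm³
X̄ = 147050.00 / 5580.00 = 26.35 mm
Ȳ = 493560.00 / 5580.00 = 88.45 mm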